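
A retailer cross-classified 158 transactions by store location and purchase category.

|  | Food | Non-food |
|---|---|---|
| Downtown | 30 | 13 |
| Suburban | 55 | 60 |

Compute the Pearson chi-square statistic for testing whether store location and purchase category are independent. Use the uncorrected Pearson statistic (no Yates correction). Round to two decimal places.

Row totals: 43, 115. Column totals: 85, 73. Grand total N = 158.
Expected counts (row total × column total / N):
  Downtown, Food: 43×85/158 = 23.133
  Downtown, Non-food: 43×73/158 = 19.867
  Suburban, Food: 115×85/158 = 61.867
  Suburban, Non-food: 115×73/158 = 53.133
Contributions (O − E)²/E:
  (30 − 23.133)²/23.133 = 2.0385
  (13 − 19.867)²/19.867 = 2.3736
  (55 − 61.867)²/61.867 = 0.7622
  (60 − 53.133)²/53.133 = 0.8875
χ² = 2.0385 + 2.3736 + 0.7622 + 0.8875 = 6.06

6.06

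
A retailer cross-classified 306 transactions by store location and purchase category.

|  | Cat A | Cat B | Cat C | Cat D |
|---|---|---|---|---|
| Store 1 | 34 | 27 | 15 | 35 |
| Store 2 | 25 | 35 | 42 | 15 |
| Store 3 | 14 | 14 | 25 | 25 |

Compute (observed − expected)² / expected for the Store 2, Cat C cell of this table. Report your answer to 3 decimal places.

Row total (Store 2) = 117; column total (Cat C) = 82; N = 306.
Expected count E = 117 × 82 / 306 = 31.3529.
Contribution = (O − E)²/E = (42 − 31.3529)² / 31.3529 = 3.616.

3.616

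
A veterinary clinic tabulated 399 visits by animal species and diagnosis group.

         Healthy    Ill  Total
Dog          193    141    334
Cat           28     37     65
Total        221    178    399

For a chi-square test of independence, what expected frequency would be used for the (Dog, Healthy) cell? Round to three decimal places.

184.997

Row total (Dog) = 334; column total (Healthy) = 221; grand total N = 399.
Expected count = (row total × column total) / N = 334 × 221 / 399 = 184.997.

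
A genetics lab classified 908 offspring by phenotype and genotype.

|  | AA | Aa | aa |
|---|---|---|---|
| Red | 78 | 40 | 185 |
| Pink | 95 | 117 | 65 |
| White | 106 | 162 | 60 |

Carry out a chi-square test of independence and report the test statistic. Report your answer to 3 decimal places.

165.979

Row totals: 303, 277, 328. Column totals: 279, 319, 310. Grand total N = 908.
Expected counts (row total × column total / N):
  Red, AA: 303×279/908 = 93.10242
  Red, Aa: 303×319/908 = 106.45044
  Red, aa: 303×310/908 = 103.44714
  Pink, AA: 277×279/908 = 85.11344
  Pink, Aa: 277×319/908 = 97.31608
  Pink, aa: 277×310/908 = 94.57048
  White, AA: 328×279/908 = 100.78414
  White, Aa: 328×319/908 = 115.23348
  White, aa: 328×310/908 = 111.98238
Contributions (O − E)²/E:
  (78 − 93.10242)²/93.10242 = 2.4498
  (40 − 106.45044)²/106.45044 = 41.4809
  (185 − 103.44714)²/103.44714 = 64.2924
  (95 − 85.11344)²/85.11344 = 1.1484
  (117 − 97.31608)²/97.31608 = 3.9814
  (65 − 94.57048)²/94.57048 = 9.2462
  (106 − 100.78414)²/100.78414 = 0.2699
  (162 − 115.23348)²/115.23348 = 18.9798
  (60 − 111.98238)²/111.98238 = 24.1303
χ² = 2.4498 + 41.4809 + 64.2924 + 1.1484 + 3.9814 + 9.2462 + 0.2699 + 18.9798 + 24.1303 = 165.979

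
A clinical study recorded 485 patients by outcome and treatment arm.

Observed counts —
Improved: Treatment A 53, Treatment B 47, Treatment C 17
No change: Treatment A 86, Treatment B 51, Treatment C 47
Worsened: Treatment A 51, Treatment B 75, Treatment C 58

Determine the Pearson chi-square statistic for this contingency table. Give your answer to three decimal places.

Row totals: 117, 184, 184. Column totals: 190, 173, 122. Grand total N = 485.
Expected counts (row total × column total / N):
  Improved, Treatment A: 117×190/485 = 45.8351
  Improved, Treatment B: 117×173/485 = 41.7340
  Improved, Treatment C: 117×122/485 = 29.4309
  No change, Treatment A: 184×190/485 = 72.0825
  No change, Treatment B: 184×173/485 = 65.6330
  No change, Treatment C: 184×122/485 = 46.2845
  Worsened, Treatment A: 184×190/485 = 72.0825
  Worsened, Treatment B: 184×173/485 = 65.6330
  Worsened, Treatment C: 184×122/485 = 46.2845
Contributions (O − E)²/E:
  (53 − 45.8351)²/45.8351 = 1.1200
  (47 − 41.7340)²/41.7340 = 0.6645
  (17 − 29.4309)²/29.4309 = 5.2505
  (86 − 72.0825)²/72.0825 = 2.6872
  (51 − 65.6330)²/65.6330 = 3.2625
  (47 − 46.2845)²/46.2845 = 0.0111
  (51 − 72.0825)²/72.0825 = 6.1662
  (75 − 65.6330)²/65.6330 = 1.3368
  (58 − 46.2845)²/46.2845 = 2.9654
χ² = 1.1200 + 0.6645 + 5.2505 + 2.6872 + 3.2625 + 0.0111 + 6.1662 + 1.3368 + 2.9654 = 23.464

23.464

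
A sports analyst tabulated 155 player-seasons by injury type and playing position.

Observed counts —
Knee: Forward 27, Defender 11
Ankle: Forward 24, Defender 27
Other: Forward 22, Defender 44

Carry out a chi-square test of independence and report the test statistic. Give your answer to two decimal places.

13.77

Row totals: 38, 51, 66. Column totals: 73, 82. Grand total N = 155.
Expected counts (row total × column total / N):
  Knee, Forward: 38×73/155 = 17.897
  Knee, Defender: 38×82/155 = 20.103
  Ankle, Forward: 51×73/155 = 24.019
  Ankle, Defender: 51×82/155 = 26.981
  Other, Forward: 66×73/155 = 31.084
  Other, Defender: 66×82/155 = 34.916
Contributions (O − E)²/E:
  (27 − 17.897)²/17.897 = 4.6301
  (11 − 20.103)²/20.103 = 4.1220
  (24 − 24.019)²/24.019 = 0.0000
  (27 − 26.981)²/26.981 = 0.0000
  (22 − 31.084)²/31.084 = 2.6547
  (44 − 34.916)²/34.916 = 2.3634
χ² = 4.6301 + 4.1220 + 0.0000 + 0.0000 + 2.6547 + 2.3634 = 13.77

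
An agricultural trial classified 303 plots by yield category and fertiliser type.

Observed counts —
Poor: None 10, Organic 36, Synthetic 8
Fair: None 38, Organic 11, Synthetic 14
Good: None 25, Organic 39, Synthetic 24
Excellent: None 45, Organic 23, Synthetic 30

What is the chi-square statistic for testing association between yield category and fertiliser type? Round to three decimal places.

Row totals: 54, 63, 88, 98. Column totals: 118, 109, 76. Grand total N = 303.
Expected counts (row total × column total / N):
  Poor, None: 54×118/303 = 21.0297
  Poor, Organic: 54×109/303 = 19.4257
  Poor, Synthetic: 54×76/303 = 13.5446
  Fair, None: 63×118/303 = 24.5347
  Fair, Organic: 63×109/303 = 22.6634
  Fair, Synthetic: 63×76/303 = 15.8020
  Good, None: 88×118/303 = 34.2706
  Good, Organic: 88×109/303 = 31.6568
  Good, Synthetic: 88×76/303 = 22.0726
  Excellent, None: 98×118/303 = 38.1650
  Excellent, Organic: 98×109/303 = 35.2541
  Excellent, Synthetic: 98×76/303 = 24.5809
Contributions (O − E)²/E:
  (10 − 21.0297)²/21.0297 = 5.7849
  (36 − 19.4257)²/19.4257 = 14.1414
  (8 − 13.5446)²/13.5446 = 2.2697
  (38 − 24.5347)²/24.5347 = 7.3901
  (11 − 22.6634)²/22.6634 = 6.0024
  (14 − 15.8020)²/15.8020 = 0.2055
  (25 − 34.2706)²/34.2706 = 2.5078
  (39 − 31.6568)²/31.6568 = 1.7033
  (24 − 22.0726)²/22.0726 = 0.1683
  (45 − 38.1650)²/38.1650 = 1.2241
  (23 − 35.2541)²/35.2541 = 4.2594
  (30 − 24.5809)²/24.5809 = 1.1947
χ² = 5.7849 + 14.1414 + 2.2697 + 7.3901 + 6.0024 + 0.2055 + 2.5078 + 1.7033 + 0.1683 + 1.2241 + 4.2594 + 1.1947 = 46.852

46.852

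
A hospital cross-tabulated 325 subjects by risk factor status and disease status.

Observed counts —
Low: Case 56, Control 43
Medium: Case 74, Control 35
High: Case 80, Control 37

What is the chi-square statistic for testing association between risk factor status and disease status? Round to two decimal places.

4.04

Row totals: 99, 109, 117. Column totals: 210, 115. Grand total N = 325.
Expected counts (row total × column total / N):
  Low, Case: 99×210/325 = 63.969
  Low, Control: 99×115/325 = 35.031
  Medium, Case: 109×210/325 = 70.431
  Medium, Control: 109×115/325 = 38.569
  High, Case: 117×210/325 = 75.600
  High, Control: 117×115/325 = 41.400
Contributions (O − E)²/E:
  (56 − 63.969)²/63.969 = 0.9927
  (43 − 35.031)²/35.031 = 1.8128
  (74 − 70.431)²/70.431 = 0.1809
  (35 − 38.569)²/38.569 = 0.3303
  (80 − 75.600)²/75.600 = 0.2561
  (37 − 41.400)²/41.400 = 0.4676
χ² = 0.9927 + 1.8128 + 0.1809 + 0.3303 + 0.2561 + 0.4676 = 4.04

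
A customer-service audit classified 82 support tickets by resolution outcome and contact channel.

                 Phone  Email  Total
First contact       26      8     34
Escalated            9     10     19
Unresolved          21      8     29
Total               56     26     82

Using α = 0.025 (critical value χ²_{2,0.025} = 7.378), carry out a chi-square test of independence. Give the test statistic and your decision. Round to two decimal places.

5.12; fail to reject H₀

Grand total N = 82.
Expected counts (row total × column total / N):
  First contact, Phone: 34×56/82 = 23.220
  First contact, Email: 34×26/82 = 10.780
  Escalated, Phone: 19×56/82 = 12.976
  Escalated, Email: 19×26/82 = 6.024
  Unresolved, Phone: 29×56/82 = 19.805
  Unresolved, Email: 29×26/82 = 9.195
Contributions (O − E)²/E:
  (26 − 23.220)²/23.220 = 0.3328
  (8 − 10.780)²/10.780 = 0.7169
  (9 − 12.976)²/12.976 = 1.2183
  (10 − 6.024)²/6.024 = 2.6243
  (21 − 19.805)²/19.805 = 0.0721
  (8 − 9.195)²/9.195 = 0.1553
χ² = 0.3328 + 0.7169 + 1.2183 + 2.6243 + 0.0721 + 0.1553 = 5.12
df = (3−1)(2−1) = 2. Since 5.12 < 7.378, fail to reject the null hypothesis of independence at α = 0.025.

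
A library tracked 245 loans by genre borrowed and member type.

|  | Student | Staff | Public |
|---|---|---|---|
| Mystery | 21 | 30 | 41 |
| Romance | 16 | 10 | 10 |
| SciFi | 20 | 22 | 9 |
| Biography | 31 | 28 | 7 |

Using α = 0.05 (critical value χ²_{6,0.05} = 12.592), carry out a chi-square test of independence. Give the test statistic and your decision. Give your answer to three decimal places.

28.375; reject H₀

Row totals: 92, 36, 51, 66. Column totals: 88, 90, 67. Grand total N = 245.
Expected counts (row total × column total / N):
  Mystery, Student: 92×88/245 = 33.0449
  Mystery, Staff: 92×90/245 = 33.7959
  Mystery, Public: 92×67/245 = 25.1592
  Romance, Student: 36×88/245 = 12.9306
  Romance, Staff: 36×90/245 = 13.2245
  Romance, Public: 36×67/245 = 9.8449
  SciFi, Student: 51×88/245 = 18.3184
  SciFi, Staff: 51×90/245 = 18.7347
  SciFi, Public: 51×67/245 = 13.9469
  Biography, Student: 66×88/245 = 23.7061
  Biography, Staff: 66×90/245 = 24.2449
  Biography, Public: 66×67/245 = 18.0490
Contributions (O − E)²/E:
  (21 − 33.0449)²/33.0449 = 4.3904
  (30 − 33.7959)²/33.7959 = 0.4263
  (41 − 25.1592)²/25.1592 = 9.9737
  (16 − 12.9306)²/12.9306 = 0.7286
  (10 − 13.2245)²/13.2245 = 0.7862
  (10 − 9.8449)²/9.8449 = 0.0024
  (20 − 18.3184)²/18.3184 = 0.1544
  (22 − 18.7347)²/18.7347 = 0.5691
  (9 − 13.9469)²/13.9469 = 1.7546
  (31 − 23.7061)²/23.7061 = 2.2442
  (28 − 24.2449)²/24.2449 = 0.5816
  (7 − 18.0490)²/18.0490 = 6.7638
χ² = 4.3904 + 0.4263 + 9.9737 + 0.7286 + 0.7862 + 0.0024 + 0.1544 + 0.5691 + 1.7546 + 2.2442 + 0.5816 + 6.7638 = 28.375
df = (4−1)(3−1) = 6. Since 28.375 > 12.592, reject the null hypothesis of independence at α = 0.05.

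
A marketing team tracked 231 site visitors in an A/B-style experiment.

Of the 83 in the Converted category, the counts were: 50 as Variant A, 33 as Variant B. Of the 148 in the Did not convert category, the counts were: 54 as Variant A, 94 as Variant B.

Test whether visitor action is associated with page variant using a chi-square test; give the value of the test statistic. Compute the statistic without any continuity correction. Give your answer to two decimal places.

Row totals: 83, 148. Column totals: 104, 127. Grand total N = 231.
Expected counts (row total × column total / N):
  Converted, Variant A: 83×104/231 = 37.368
  Converted, Variant B: 83×127/231 = 45.632
  Did not convert, Variant A: 148×104/231 = 66.632
  Did not convert, Variant B: 148×127/231 = 81.368
Contributions (O − E)²/E:
  (50 − 37.368)²/37.368 = 4.2702
  (33 − 45.632)²/45.632 = 3.4968
  (54 − 66.632)²/66.632 = 2.3948
  (94 − 81.368)²/81.368 = 1.9611
χ² = 4.2702 + 3.4968 + 2.3948 + 1.9611 = 12.12

12.12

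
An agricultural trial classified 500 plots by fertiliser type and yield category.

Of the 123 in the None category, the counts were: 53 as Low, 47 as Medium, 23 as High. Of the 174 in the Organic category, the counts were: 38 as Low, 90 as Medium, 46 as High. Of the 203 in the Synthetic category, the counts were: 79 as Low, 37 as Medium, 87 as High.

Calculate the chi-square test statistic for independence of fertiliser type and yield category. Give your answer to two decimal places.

59.02

Row totals: 123, 174, 203. Column totals: 170, 174, 156. Grand total N = 500.
Expected counts (row total × column total / N):
  None, Low: 123×170/500 = 41.820
  None, Medium: 123×174/500 = 42.804
  None, High: 123×156/500 = 38.376
  Organic, Low: 174×170/500 = 59.160
  Organic, Medium: 174×174/500 = 60.552
  Organic, High: 174×156/500 = 54.288
  Synthetic, Low: 203×170/500 = 69.020
  Synthetic, Medium: 203×174/500 = 70.644
  Synthetic, High: 203×156/500 = 63.336
Contributions (O − E)²/E:
  (53 − 41.820)²/41.820 = 2.9888
  (47 − 42.804)²/42.804 = 0.4113
  (23 − 38.376)²/38.376 = 6.1607
  (38 − 59.160)²/59.160 = 7.5684
  (90 − 60.552)²/60.552 = 14.3213
  (46 − 54.288)²/54.288 = 1.2653
  (79 − 69.020)²/69.020 = 1.4431
  (37 − 70.644)²/70.644 = 16.0229
  (87 − 63.336)²/63.336 = 8.8415
χ² = 2.9888 + 0.4113 + 6.1607 + 7.5684 + 14.3213 + 1.2653 + 1.4431 + 16.0229 + 8.8415 = 59.02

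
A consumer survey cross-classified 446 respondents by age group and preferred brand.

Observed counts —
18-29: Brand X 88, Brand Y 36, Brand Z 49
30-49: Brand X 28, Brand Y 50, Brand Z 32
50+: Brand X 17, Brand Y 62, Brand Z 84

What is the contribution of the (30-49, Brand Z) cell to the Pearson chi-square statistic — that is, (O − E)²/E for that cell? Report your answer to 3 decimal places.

1.858

Row total (30-49) = 110; column total (Brand Z) = 165; N = 446.
Expected count E = 110 × 165 / 446 = 40.6951.
Contribution = (O − E)²/E = (32 − 40.6951)² / 40.6951 = 1.858.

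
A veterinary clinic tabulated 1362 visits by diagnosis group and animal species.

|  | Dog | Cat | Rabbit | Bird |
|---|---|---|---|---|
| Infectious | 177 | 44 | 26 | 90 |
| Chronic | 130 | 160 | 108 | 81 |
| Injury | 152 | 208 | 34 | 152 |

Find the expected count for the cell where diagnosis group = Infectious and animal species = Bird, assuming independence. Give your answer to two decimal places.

Row total (Infectious) = 337; column total (Bird) = 323; grand total N = 1362.
Expected count = (row total × column total) / N = 337 × 323 / 1362 = 79.92.

79.92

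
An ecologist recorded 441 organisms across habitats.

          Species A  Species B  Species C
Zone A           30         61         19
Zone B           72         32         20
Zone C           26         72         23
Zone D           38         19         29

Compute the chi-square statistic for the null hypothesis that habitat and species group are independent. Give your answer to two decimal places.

64.98

Row totals: 110, 124, 121, 86. Column totals: 166, 184, 91. Grand total N = 441.
Expected counts (row total × column total / N):
  Zone A, Species A: 110×166/441 = 41.4059
  Zone A, Species B: 110×184/441 = 45.8957
  Zone A, Species C: 110×91/441 = 22.6984
  Zone B, Species A: 124×166/441 = 46.6757
  Zone B, Species B: 124×184/441 = 51.7370
  Zone B, Species C: 124×91/441 = 25.5873
  Zone C, Species A: 121×166/441 = 45.5465
  Zone C, Species B: 121×184/441 = 50.4853
  Zone C, Species C: 121×91/441 = 24.9683
  Zone D, Species A: 86×166/441 = 32.3719
  Zone D, Species B: 86×184/441 = 35.8821
  Zone D, Species C: 86×91/441 = 17.7460
Contributions (O − E)²/E:
  (30 − 41.4059)²/41.4059 = 3.1419
  (61 − 45.8957)²/45.8957 = 4.9708
  (19 − 22.6984)²/22.6984 = 0.6026
  (72 − 46.6757)²/46.6757 = 13.7399
  (32 − 51.7370)²/51.7370 = 7.5294
  (20 − 25.5873)²/25.5873 = 1.2201
  (26 − 45.5465)²/45.5465 = 8.3885
  (72 − 50.4853)²/50.4853 = 9.1687
  (23 − 24.9683)²/24.9683 = 0.1552
  (38 − 32.3719)²/32.3719 = 0.9785
  (19 − 35.8821)²/35.8821 = 7.9428
  (29 − 17.7460)²/17.7460 = 7.1370
χ² = 3.1419 + 4.9708 + 0.6026 + 13.7399 + 7.5294 + 1.2201 + 8.3885 + 9.1687 + 0.1552 + 0.9785 + 7.9428 + 7.1370 = 64.98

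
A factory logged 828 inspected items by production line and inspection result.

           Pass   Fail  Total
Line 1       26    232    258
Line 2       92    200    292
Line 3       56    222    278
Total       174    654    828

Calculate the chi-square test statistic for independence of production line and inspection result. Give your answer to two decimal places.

Grand total N = 828.
Expected counts (row total × column total / N):
  Line 1, Pass: 258×174/828 = 54.217
  Line 1, Fail: 258×654/828 = 203.783
  Line 2, Pass: 292×174/828 = 61.362
  Line 2, Fail: 292×654/828 = 230.638
  Line 3, Pass: 278×174/828 = 58.420
  Line 3, Fail: 278×654/828 = 219.580
Contributions (O − E)²/E:
  (26 − 54.217)²/54.217 = 14.6854
  (232 − 203.783)²/203.783 = 3.9071
  (92 − 61.362)²/61.362 = 15.2975
  (200 − 230.638)²/230.638 = 4.0700
  (56 − 58.420)²/58.420 = 0.1002
  (222 − 219.580)²/219.580 = 0.0267
χ² = 14.6854 + 3.9071 + 15.2975 + 4.0700 + 0.1002 + 0.0267 = 38.09

38.09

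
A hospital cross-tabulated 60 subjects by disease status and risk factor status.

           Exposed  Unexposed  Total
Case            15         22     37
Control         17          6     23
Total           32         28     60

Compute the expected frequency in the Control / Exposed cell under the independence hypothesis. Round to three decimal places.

12.267

Row total (Control) = 23; column total (Exposed) = 32; grand total N = 60.
Expected count = (row total × column total) / N = 23 × 32 / 60 = 12.267.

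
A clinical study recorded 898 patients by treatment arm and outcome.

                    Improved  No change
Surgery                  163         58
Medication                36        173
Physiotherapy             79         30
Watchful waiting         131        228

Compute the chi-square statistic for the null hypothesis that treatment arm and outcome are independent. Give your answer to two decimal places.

182.25

Row totals: 221, 209, 109, 359. Column totals: 409, 489. Grand total N = 898.
Expected counts (row total × column total / N):
  Surgery, Improved: 221×409/898 = 100.6559
  Surgery, No change: 221×489/898 = 120.3441
  Medication, Improved: 209×409/898 = 95.1904
  Medication, No change: 209×489/898 = 113.8096
  Physiotherapy, Improved: 109×409/898 = 49.6448
  Physiotherapy, No change: 109×489/898 = 59.3552
  Watchful waiting, Improved: 359×409/898 = 163.5089
  Watchful waiting, No change: 359×489/898 = 195.4911
Contributions (O − E)²/E:
  (163 − 100.6559)²/100.6559 = 38.6146
  (58 − 120.3441)²/120.3441 = 32.2973
  (36 − 95.1904)²/95.1904 = 36.8052
  (173 − 113.8096)²/113.8096 = 30.7839
  (79 − 49.6448)²/49.6448 = 17.3579
  (30 − 59.3552)²/59.3552 = 14.5182
  (131 − 163.5089)²/163.5089 = 6.4634
  (228 − 195.4911)²/195.4911 = 5.4060
χ² = 38.6146 + 32.2973 + 36.8052 + 30.7839 + 17.3579 + 14.5182 + 6.4634 + 5.4060 = 182.25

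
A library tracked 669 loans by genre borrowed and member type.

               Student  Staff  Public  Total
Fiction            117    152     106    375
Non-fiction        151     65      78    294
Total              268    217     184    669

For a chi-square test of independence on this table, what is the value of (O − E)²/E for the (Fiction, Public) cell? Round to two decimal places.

Row total (Fiction) = 375; column total (Public) = 184; N = 669.
Expected count E = 375 × 184 / 669 = 103.139.
Contribution = (O − E)²/E = (106 − 103.139)² / 103.139 = 0.08.

0.08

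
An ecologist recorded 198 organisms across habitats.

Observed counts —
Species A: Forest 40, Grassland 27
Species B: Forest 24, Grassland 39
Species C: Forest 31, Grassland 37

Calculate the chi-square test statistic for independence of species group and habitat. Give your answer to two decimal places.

6.31

Row totals: 67, 63, 68. Column totals: 95, 103. Grand total N = 198.
Expected counts (row total × column total / N):
  Species A, Forest: 67×95/198 = 32.146
  Species A, Grassland: 67×103/198 = 34.854
  Species B, Forest: 63×95/198 = 30.227
  Species B, Grassland: 63×103/198 = 32.773
  Species C, Forest: 68×95/198 = 32.626
  Species C, Grassland: 68×103/198 = 35.374
Contributions (O − E)²/E:
  (40 − 32.146)²/32.146 = 1.9189
  (27 − 34.854)²/34.854 = 1.7698
  (24 − 30.227)²/30.227 = 1.2828
  (39 − 32.773)²/32.773 = 1.1832
  (31 − 32.626)²/32.626 = 0.0810
  (37 − 35.374)²/35.374 = 0.0747
χ² = 1.9189 + 1.7698 + 1.2828 + 1.1832 + 0.0810 + 0.0747 = 6.31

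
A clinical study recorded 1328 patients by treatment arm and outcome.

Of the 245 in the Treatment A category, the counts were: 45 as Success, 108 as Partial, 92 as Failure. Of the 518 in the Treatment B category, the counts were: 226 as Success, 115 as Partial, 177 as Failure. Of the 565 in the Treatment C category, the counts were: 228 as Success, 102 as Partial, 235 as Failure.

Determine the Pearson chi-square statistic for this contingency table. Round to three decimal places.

83.307

Row totals: 245, 518, 565. Column totals: 499, 325, 504. Grand total N = 1328.
Expected counts (row total × column total / N):
  Treatment A, Success: 245×499/1328 = 92.05949
  Treatment A, Partial: 245×325/1328 = 59.95858
  Treatment A, Failure: 245×504/1328 = 92.98193
  Treatment B, Success: 518×499/1328 = 194.64006
  Treatment B, Partial: 518×325/1328 = 126.76958
  Treatment B, Failure: 518×504/1328 = 196.59036
  Treatment C, Success: 565×499/1328 = 212.30045
  Treatment C, Partial: 565×325/1328 = 138.27184
  Treatment C, Failure: 565×504/1328 = 214.42771
Contributions (O − E)²/E:
  (45 − 92.05949)²/92.05949 = 24.0561
  (108 − 59.95858)²/59.95858 = 38.4929
  (92 − 92.98193)²/92.98193 = 0.0104
  (226 − 194.64006)²/194.64006 = 5.0526
  (115 − 126.76958)²/126.76958 = 1.0927
  (177 − 196.59036)²/196.59036 = 1.9522
  (228 − 212.30045)²/212.30045 = 1.1610
  (102 − 138.27184)²/138.27184 = 9.5149
  (235 − 214.42771)²/214.42771 = 1.9737
χ² = 24.0561 + 38.4929 + 0.0104 + 5.0526 + 1.0927 + 1.9522 + 1.1610 + 9.5149 + 1.9737 = 83.307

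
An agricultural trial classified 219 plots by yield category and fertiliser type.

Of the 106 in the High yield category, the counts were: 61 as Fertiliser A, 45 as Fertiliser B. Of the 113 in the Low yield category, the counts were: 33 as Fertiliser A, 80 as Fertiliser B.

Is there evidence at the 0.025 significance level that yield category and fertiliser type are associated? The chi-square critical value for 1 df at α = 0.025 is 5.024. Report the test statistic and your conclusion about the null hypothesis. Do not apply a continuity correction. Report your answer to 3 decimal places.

Row totals: 106, 113. Column totals: 94, 125. Grand total N = 219.
Expected counts (row total × column total / N):
  High yield, Fertiliser A: 106×94/219 = 45.4977
  High yield, Fertiliser B: 106×125/219 = 60.5023
  Low yield, Fertiliser A: 113×94/219 = 48.5023
  Low yield, Fertiliser B: 113×125/219 = 64.4977
Contributions (O − E)²/E:
  (61 − 45.4977)²/45.4977 = 5.2821
  (45 − 60.5023)²/60.5023 = 3.9721
  (33 − 48.5023)²/48.5023 = 4.9548
  (80 − 64.4977)²/64.4977 = 3.7260
χ² = 5.2821 + 3.9721 + 4.9548 + 3.7260 = 17.935
df = (2−1)(2−1) = 1. Since 17.935 > 5.024, reject the null hypothesis of independence at α = 0.025.

17.935; reject H₀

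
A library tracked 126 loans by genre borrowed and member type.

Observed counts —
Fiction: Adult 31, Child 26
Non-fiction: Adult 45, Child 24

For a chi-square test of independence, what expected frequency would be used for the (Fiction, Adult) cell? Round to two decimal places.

34.38

Row total (Fiction) = 57; column total (Adult) = 76; grand total N = 126.
Expected count = (row total × column total) / N = 57 × 76 / 126 = 34.38.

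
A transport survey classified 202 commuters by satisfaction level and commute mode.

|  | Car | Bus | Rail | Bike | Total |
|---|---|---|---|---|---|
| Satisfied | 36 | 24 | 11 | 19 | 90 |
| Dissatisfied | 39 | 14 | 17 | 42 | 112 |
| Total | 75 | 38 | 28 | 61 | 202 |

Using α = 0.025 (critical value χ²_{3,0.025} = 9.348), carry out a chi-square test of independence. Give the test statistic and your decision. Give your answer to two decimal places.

10.44; reject H₀

Grand total N = 202.
Expected counts (row total × column total / N):
  Satisfied, Car: 90×75/202 = 33.416
  Satisfied, Bus: 90×38/202 = 16.931
  Satisfied, Rail: 90×28/202 = 12.475
  Satisfied, Bike: 90×61/202 = 27.178
  Dissatisfied, Car: 112×75/202 = 41.584
  Dissatisfied, Bus: 112×38/202 = 21.069
  Dissatisfied, Rail: 112×28/202 = 15.525
  Dissatisfied, Bike: 112×61/202 = 33.822
Contributions (O − E)²/E:
  (36 − 33.416)²/33.416 = 0.1998
  (24 − 16.931)²/16.931 = 2.9514
  (11 − 12.475)²/12.475 = 0.1744
  (19 − 27.178)²/27.178 = 2.4608
  (39 − 41.584)²/41.584 = 0.1606
  (14 − 21.069)²/21.069 = 2.3718
  (17 − 15.525)²/15.525 = 0.1401
  (42 − 33.822)²/33.822 = 1.9774
χ² = 0.1998 + 2.9514 + 0.1744 + 2.4608 + 0.1606 + 2.3718 + 0.1401 + 1.9774 = 10.44
df = (2−1)(4−1) = 3. Since 10.44 > 9.348, reject the null hypothesis of independence at α = 0.025.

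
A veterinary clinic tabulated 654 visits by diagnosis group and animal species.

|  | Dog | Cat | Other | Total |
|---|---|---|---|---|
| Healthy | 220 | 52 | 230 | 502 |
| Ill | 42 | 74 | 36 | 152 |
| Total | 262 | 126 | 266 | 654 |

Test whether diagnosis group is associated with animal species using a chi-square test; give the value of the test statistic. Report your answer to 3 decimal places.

110.640

Grand total N = 654.
Expected counts (row total × column total / N):
  Healthy, Dog: 502×262/654 = 201.1070
  Healthy, Cat: 502×126/654 = 96.7156
  Healthy, Other: 502×266/654 = 204.1774
  Ill, Dog: 152×262/654 = 60.8930
  Ill, Cat: 152×126/654 = 29.2844
  Ill, Other: 152×266/654 = 61.8226
Contributions (O − E)²/E:
  (220 − 201.1070)²/201.1070 = 1.7749
  (52 − 96.7156)²/96.7156 = 20.6739
  (230 − 204.1774)²/204.1774 = 3.2658
  (42 − 60.8930)²/60.8930 = 5.8618
  (74 − 29.2844)²/29.2844 = 68.2782
  (36 − 61.8226)²/61.8226 = 10.7858
χ² = 1.7749 + 20.6739 + 3.2658 + 5.8618 + 68.2782 + 10.7858 = 110.640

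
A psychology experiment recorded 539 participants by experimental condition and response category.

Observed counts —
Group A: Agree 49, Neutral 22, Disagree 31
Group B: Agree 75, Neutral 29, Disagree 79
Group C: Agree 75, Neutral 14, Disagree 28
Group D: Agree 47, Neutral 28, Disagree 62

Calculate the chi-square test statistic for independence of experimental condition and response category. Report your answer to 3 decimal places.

28.581

Row totals: 102, 183, 117, 137. Column totals: 246, 93, 200. Grand total N = 539.
Expected counts (row total × column total / N):
  Group A, Agree: 102×246/539 = 46.5529
  Group A, Neutral: 102×93/539 = 17.5993
  Group A, Disagree: 102×200/539 = 37.8479
  Group B, Agree: 183×246/539 = 83.5213
  Group B, Neutral: 183×93/539 = 31.5751
  Group B, Disagree: 183×200/539 = 67.9035
  Group C, Agree: 117×246/539 = 53.3989
  Group C, Neutral: 117×93/539 = 20.1874
  Group C, Disagree: 117×200/539 = 43.4137
  Group D, Agree: 137×246/539 = 62.5269
  Group D, Neutral: 137×93/539 = 23.6382
  Group D, Disagree: 137×200/539 = 50.8349
Contributions (O − E)²/E:
  (49 − 46.5529)²/46.5529 = 0.1286
  (22 − 17.5993)²/17.5993 = 1.1004
  (31 − 37.8479)²/37.8479 = 1.2390
  (75 − 83.5213)²/83.5213 = 0.8694
  (29 − 31.5751)²/31.5751 = 0.2100
  (79 − 67.9035)²/67.9035 = 1.8133
  (75 − 53.3989)²/53.3989 = 8.7381
  (14 − 20.1874)²/20.1874 = 1.8964
  (28 − 43.4137)²/43.4137 = 5.4725
  (47 − 62.5269)²/62.5269 = 3.8557
  (28 − 23.6382)²/23.6382 = 0.8049
  (62 − 50.8349)²/50.8349 = 2.4522
χ² = 0.1286 + 1.1004 + 1.2390 + 0.8694 + 0.2100 + 1.8133 + 8.7381 + 1.8964 + 5.4725 + 3.8557 + 0.8049 + 2.4522 = 28.581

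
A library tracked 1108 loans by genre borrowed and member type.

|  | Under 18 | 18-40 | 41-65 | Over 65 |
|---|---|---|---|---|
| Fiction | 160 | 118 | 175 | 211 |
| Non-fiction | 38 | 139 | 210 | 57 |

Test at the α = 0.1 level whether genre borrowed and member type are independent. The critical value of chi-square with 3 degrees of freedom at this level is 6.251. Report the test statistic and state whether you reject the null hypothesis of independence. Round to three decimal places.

Row totals: 664, 444. Column totals: 198, 257, 385, 268. Grand total N = 1108.
Expected counts (row total × column total / N):
  Fiction, Under 18: 664×198/1108 = 118.65704
  Fiction, 18-40: 664×257/1108 = 154.01444
  Fiction, 41-65: 664×385/1108 = 230.72202
  Fiction, Over 65: 664×268/1108 = 160.60650
  Non-fiction, Under 18: 444×198/1108 = 79.34296
  Non-fiction, 18-40: 444×257/1108 = 102.98556
  Non-fiction, 41-65: 444×385/1108 = 154.27798
  Non-fiction, Over 65: 444×268/1108 = 107.39350
Contributions (O − E)²/E:
  (160 − 118.65704)²/118.65704 = 14.4049
  (118 − 154.01444)²/154.01444 = 8.4215
  (175 − 230.72202)²/230.72202 = 13.4575
  (211 − 160.60650)²/160.60650 = 15.8120
  (38 − 79.34296)²/79.34296 = 21.5424
  (139 − 102.98556)²/102.98556 = 12.5944
  (210 − 154.27798)²/154.27798 = 20.1256
  (57 − 107.39350)²/107.39350 = 23.6467
χ² = 14.4049 + 8.4215 + 13.4575 + 15.8120 + 21.5424 + 12.5944 + 20.1256 + 23.6467 = 130.005
df = (2−1)(4−1) = 3. Since 130.005 > 6.251, reject the null hypothesis of independence at α = 0.1.

130.005; reject H₀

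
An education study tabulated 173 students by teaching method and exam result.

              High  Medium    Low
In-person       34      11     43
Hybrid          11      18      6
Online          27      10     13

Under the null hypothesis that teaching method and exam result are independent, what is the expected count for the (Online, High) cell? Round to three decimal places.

20.809

Row total (Online) = 50; column total (High) = 72; grand total N = 173.
Expected count = (row total × column total) / N = 50 × 72 / 173 = 20.809.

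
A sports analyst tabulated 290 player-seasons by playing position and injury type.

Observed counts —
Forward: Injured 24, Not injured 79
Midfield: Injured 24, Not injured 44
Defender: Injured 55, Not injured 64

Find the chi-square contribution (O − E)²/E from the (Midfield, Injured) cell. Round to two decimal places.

0.00

Row total (Midfield) = 68; column total (Injured) = 103; N = 290.
Expected count E = 68 × 103 / 290 = 24.152.
Contribution = (O − E)²/E = (24 − 24.152)² / 24.152 = 0.00.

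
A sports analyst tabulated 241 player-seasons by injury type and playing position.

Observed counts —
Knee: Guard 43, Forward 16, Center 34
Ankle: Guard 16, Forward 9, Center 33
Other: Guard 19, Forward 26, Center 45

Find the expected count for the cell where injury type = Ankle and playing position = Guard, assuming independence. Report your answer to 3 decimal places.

Row total (Ankle) = 58; column total (Guard) = 78; grand total N = 241.
Expected count = (row total × column total) / N = 58 × 78 / 241 = 18.772.

18.772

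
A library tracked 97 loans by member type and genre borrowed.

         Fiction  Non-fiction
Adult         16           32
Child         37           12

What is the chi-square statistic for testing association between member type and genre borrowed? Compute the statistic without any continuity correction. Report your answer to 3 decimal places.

17.403

Row totals: 48, 49. Column totals: 53, 44. Grand total N = 97.
Expected counts (row total × column total / N):
  Adult, Fiction: 48×53/97 = 26.2268
  Adult, Non-fiction: 48×44/97 = 21.7732
  Child, Fiction: 49×53/97 = 26.7732
  Child, Non-fiction: 49×44/97 = 22.2268
Contributions (O − E)²/E:
  (16 − 26.2268)²/26.2268 = 3.9878
  (32 − 21.7732)²/21.7732 = 4.8035
  (37 − 26.7732)²/26.7732 = 3.9064
  (12 − 22.2268)²/22.2268 = 4.7055
χ² = 3.9878 + 4.8035 + 3.9064 + 4.7055 = 17.403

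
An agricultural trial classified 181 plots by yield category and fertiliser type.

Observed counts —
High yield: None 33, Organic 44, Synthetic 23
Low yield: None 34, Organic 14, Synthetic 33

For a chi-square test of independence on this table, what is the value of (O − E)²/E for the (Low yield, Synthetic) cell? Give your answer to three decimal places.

Row total (Low yield) = 81; column total (Synthetic) = 56; N = 181.
Expected count E = 81 × 56 / 181 = 25.0608.
Contribution = (O − E)²/E = (33 − 25.0608)² / 25.0608 = 2.515.

2.515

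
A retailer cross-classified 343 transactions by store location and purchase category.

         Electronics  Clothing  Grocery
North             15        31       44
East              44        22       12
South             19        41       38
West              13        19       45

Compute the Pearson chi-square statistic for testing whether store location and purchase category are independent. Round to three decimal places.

Row totals: 90, 78, 98, 77. Column totals: 91, 113, 139. Grand total N = 343.
Expected counts (row total × column total / N):
  North, Electronics: 90×91/343 = 23.8776
  North, Clothing: 90×113/343 = 29.6501
  North, Grocery: 90×139/343 = 36.4723
  East, Electronics: 78×91/343 = 20.6939
  East, Clothing: 78×113/343 = 25.6968
  East, Grocery: 78×139/343 = 31.6093
  South, Electronics: 98×91/343 = 26.0000
  South, Clothing: 98×113/343 = 32.2857
  South, Grocery: 98×139/343 = 39.7143
  West, Electronics: 77×91/343 = 20.4286
  West, Clothing: 77×113/343 = 25.3673
  West, Grocery: 77×139/343 = 31.2041
Contributions (O − E)²/E:
  (15 − 23.8776)²/23.8776 = 3.3007
  (31 − 29.6501)²/29.6501 = 0.0615
  (44 − 36.4723)²/36.4723 = 1.5537
  (44 − 20.6939)²/20.6939 = 26.2480
  (22 − 25.6968)²/25.6968 = 0.5318
  (12 − 31.6093)²/31.6093 = 12.1649
  (19 − 26.0000)²/26.0000 = 1.8846
  (41 − 32.2857)²/32.2857 = 2.3521
  (38 − 39.7143)²/39.7143 = 0.0740
  (13 − 20.4286)²/20.4286 = 2.7013
  (19 − 25.3673)²/25.3673 = 1.5982
  (45 − 31.2041)²/31.2041 = 6.0994
χ² = 3.3007 + 0.0615 + 1.5537 + 26.2480 + 0.5318 + 12.1649 + 1.8846 + 2.3521 + 0.0740 + 2.7013 + 1.5982 + 6.0994 = 58.570

58.570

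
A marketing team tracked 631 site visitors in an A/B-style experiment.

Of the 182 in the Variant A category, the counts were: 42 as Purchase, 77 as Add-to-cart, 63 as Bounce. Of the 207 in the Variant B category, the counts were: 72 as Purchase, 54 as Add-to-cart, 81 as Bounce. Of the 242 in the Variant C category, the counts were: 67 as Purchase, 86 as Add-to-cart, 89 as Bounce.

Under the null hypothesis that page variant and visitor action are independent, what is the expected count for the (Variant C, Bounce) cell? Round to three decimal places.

Row total (Variant C) = 242; column total (Bounce) = 233; grand total N = 631.
Expected count = (row total × column total) / N = 242 × 233 / 631 = 89.360.

89.360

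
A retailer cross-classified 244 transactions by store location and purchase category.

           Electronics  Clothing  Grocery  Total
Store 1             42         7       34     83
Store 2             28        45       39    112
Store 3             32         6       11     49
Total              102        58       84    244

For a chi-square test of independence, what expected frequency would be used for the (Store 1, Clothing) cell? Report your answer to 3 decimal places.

19.730

Row total (Store 1) = 83; column total (Clothing) = 58; grand total N = 244.
Expected count = (row total × column total) / N = 83 × 58 / 244 = 19.730.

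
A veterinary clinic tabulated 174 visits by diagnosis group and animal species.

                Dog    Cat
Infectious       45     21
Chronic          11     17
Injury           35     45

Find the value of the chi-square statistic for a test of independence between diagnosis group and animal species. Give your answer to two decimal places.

Row totals: 66, 28, 80. Column totals: 91, 83. Grand total N = 174.
Expected counts (row total × column total / N):
  Infectious, Dog: 66×91/174 = 34.517
  Infectious, Cat: 66×83/174 = 31.483
  Chronic, Dog: 28×91/174 = 14.644
  Chronic, Cat: 28×83/174 = 13.356
  Injury, Dog: 80×91/174 = 41.839
  Injury, Cat: 80×83/174 = 38.161
Contributions (O − E)²/E:
  (45 − 34.517)²/34.517 = 3.1837
  (21 − 31.483)²/31.483 = 3.4906
  (11 − 14.644)²/14.644 = 0.9068
  (17 − 13.356)²/13.356 = 0.9942
  (35 − 41.839)²/41.839 = 1.1179
  (45 − 38.161)²/38.161 = 1.2256
χ² = 3.1837 + 3.4906 + 0.9068 + 0.9942 + 1.1179 + 1.2256 = 10.92

10.92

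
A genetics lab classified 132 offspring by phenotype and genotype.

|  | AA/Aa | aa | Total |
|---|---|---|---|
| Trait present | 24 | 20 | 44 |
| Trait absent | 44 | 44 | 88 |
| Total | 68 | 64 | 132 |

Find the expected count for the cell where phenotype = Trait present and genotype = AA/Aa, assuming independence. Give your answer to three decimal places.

Row total (Trait present) = 44; column total (AA/Aa) = 68; grand total N = 132.
Expected count = (row total × column total) / N = 44 × 68 / 132 = 22.667.

22.667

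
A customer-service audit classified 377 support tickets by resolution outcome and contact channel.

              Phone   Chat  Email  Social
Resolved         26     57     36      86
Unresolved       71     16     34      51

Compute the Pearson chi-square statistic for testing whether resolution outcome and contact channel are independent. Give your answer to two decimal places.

50.40

Row totals: 205, 172. Column totals: 97, 73, 70, 137. Grand total N = 377.
Expected counts (row total × column total / N):
  Resolved, Phone: 205×97/377 = 52.745
  Resolved, Chat: 205×73/377 = 39.695
  Resolved, Email: 205×70/377 = 38.064
  Resolved, Social: 205×137/377 = 74.496
  Unresolved, Phone: 172×97/377 = 44.255
  Unresolved, Chat: 172×73/377 = 33.305
  Unresolved, Email: 172×70/377 = 31.936
  Unresolved, Social: 172×137/377 = 62.504
Contributions (O − E)²/E:
  (26 − 52.745)²/52.745 = 13.5614
  (57 − 39.695)²/39.695 = 7.5441
  (36 − 38.064)²/38.064 = 0.1119
  (86 − 74.496)²/74.496 = 1.7765
  (71 − 44.255)²/44.255 = 16.1630
  (16 − 33.305)²/33.305 = 8.9915
  (34 − 31.936)²/31.936 = 0.1334
  (51 − 62.504)²/62.504 = 2.1173
χ² = 13.5614 + 7.5441 + 0.1119 + 1.7765 + 16.1630 + 8.9915 + 0.1334 + 2.1173 = 50.40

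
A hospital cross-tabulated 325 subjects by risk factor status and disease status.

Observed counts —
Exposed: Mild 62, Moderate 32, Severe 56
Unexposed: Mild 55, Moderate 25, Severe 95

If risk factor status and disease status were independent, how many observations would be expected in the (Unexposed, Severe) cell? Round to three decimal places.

81.308

Row total (Unexposed) = 175; column total (Severe) = 151; grand total N = 325.
Expected count = (row total × column total) / N = 175 × 151 / 325 = 81.308.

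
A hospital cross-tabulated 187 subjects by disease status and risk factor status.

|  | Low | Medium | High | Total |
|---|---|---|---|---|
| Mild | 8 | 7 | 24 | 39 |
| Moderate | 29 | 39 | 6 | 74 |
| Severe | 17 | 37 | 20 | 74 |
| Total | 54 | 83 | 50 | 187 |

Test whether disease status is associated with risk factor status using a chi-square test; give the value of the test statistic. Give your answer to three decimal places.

39.656

Grand total N = 187.
Expected counts (row total × column total / N):
  Mild, Low: 39×54/187 = 11.2620
  Mild, Medium: 39×83/187 = 17.3102
  Mild, High: 39×50/187 = 10.4278
  Moderate, Low: 74×54/187 = 21.3690
  Moderate, Medium: 74×83/187 = 32.8449
  Moderate, High: 74×50/187 = 19.7861
  Severe, Low: 74×54/187 = 21.3690
  Severe, Medium: 74×83/187 = 32.8449
  Severe, High: 74×50/187 = 19.7861
Contributions (O − E)²/E:
  (8 − 11.2620)²/11.2620 = 0.9448
  (7 − 17.3102)²/17.3102 = 6.1409
  (24 − 10.4278)²/10.4278 = 17.6648
  (29 − 21.3690)²/21.3690 = 2.7251
  (39 − 32.8449)²/32.8449 = 1.1535
  (6 − 19.7861)²/19.7861 = 9.6056
  (17 − 21.3690)²/21.3690 = 0.8933
  (37 − 32.8449)²/32.8449 = 0.5256
  (20 − 19.7861)²/19.7861 = 0.0023
χ² = 0.9448 + 6.1409 + 17.6648 + 2.7251 + 1.1535 + 9.6056 + 0.8933 + 0.5256 + 0.0023 = 39.656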